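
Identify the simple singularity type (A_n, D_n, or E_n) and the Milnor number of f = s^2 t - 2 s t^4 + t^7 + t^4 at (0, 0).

Type D_5, Milnor number mu = 5.

The Hessian of f at 0 has rank 0. Corank 2; j^3 = s^2*t has shape L^2 M (L != M), so D-series; mu = 5 gives D_5.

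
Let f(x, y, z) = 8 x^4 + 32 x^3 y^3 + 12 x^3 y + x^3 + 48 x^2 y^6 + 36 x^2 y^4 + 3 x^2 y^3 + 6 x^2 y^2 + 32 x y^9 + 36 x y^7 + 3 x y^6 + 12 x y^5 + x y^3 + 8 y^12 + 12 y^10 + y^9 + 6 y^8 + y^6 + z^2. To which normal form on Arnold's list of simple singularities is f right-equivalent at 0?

The Hessian of f at 0 has rank 1. Corank 2; j^3 = x^3 is a perfect cube, so E-series; the 4-jet and mu = 7 give E_7.

E_{7}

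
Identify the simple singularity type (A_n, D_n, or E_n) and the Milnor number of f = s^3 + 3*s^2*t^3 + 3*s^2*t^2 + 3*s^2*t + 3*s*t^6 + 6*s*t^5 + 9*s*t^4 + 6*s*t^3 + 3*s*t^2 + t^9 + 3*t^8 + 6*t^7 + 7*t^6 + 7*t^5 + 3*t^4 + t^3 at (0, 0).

The Hessian of f at 0 is [[0, 0], [0, 0]] with rank 0, so corank 2. A Groebner basis of the Jacobian ideal J(f) in C{s,t} is {s^2/2 + s*t^3 + s*t^2 + s*t + t^3 + t^2/2, t^4, s^3 + 3*s^2 + 3*s*t^2 + 6*s*t + 4*t^3 + 3*t^2, s^2*t - s^2 - 2*s*t - t^3 - t^2}; counting standard monomials gives mu = 8. Corank 2; j^3 = (s + t)^3 is a perfect cube, so E-series; the 5-jet and mu = 8 give E_8.

Type E8, Milnor number mu = 8.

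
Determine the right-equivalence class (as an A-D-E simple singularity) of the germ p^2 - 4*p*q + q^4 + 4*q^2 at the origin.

A_3

The Hessian of f at 0 has rank 1. Corank 1: A-series; mu = 3 gives A_3.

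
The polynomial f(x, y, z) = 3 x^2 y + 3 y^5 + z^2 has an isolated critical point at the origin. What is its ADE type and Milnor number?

Type D6, Milnor number mu = 6.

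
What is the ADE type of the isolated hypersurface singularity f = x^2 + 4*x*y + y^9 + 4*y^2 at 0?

A_8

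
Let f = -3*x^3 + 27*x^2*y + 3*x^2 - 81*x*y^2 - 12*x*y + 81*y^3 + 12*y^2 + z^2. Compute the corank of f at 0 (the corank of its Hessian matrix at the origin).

Hessian at 0 has rank 2.

1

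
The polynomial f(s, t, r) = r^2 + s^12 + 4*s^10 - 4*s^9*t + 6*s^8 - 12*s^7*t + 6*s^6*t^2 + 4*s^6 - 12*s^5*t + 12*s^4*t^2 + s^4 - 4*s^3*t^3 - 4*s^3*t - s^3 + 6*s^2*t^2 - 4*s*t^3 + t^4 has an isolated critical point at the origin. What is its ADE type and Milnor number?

Type E6, Milnor number mu = 6.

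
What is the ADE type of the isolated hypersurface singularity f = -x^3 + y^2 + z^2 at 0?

The Hessian of f at 0 has rank 2. Corank 1: A-series; mu = 2 gives A_2.

A_{2}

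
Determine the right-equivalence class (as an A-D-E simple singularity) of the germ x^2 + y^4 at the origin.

A3

The Hessian of f at 0 is [[2, 0], [0, 0]] with rank 1, so corank 1. A Groebner basis of the Jacobian ideal J(f) in C{x,y} is {y^3, x}; counting standard monomials gives mu = 3. Corank 1: A-series; mu = 3 gives A_3.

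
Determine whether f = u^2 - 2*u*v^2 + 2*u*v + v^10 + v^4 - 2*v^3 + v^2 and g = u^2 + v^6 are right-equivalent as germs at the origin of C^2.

No.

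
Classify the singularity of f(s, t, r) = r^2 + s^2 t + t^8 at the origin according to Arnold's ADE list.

D_{9}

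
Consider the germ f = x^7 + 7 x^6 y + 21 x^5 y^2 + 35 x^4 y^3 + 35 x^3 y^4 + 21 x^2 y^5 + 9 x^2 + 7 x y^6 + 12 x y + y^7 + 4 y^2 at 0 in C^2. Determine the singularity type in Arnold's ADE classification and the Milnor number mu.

The Hessian of f at 0 has rank 1. Corank 1: A-series; mu = 6 gives A_6.

Type A_6, Milnor number mu = 6.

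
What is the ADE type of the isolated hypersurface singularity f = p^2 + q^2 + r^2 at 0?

The Hessian of f at 0 has rank 3. Corank 0: nondegenerate Morse point, so A_1.

A1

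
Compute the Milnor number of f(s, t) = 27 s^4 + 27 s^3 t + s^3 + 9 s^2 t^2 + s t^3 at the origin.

7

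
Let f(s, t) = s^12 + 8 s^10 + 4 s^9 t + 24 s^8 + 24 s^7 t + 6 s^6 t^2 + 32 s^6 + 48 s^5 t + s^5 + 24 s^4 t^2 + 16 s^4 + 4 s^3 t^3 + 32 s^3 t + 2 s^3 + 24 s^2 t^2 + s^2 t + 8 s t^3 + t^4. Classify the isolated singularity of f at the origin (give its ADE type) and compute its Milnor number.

Type D_{5}, Milnor number mu = 5.

The Hessian of f at 0 has rank 0. Corank 2; j^3 = s^2*(2*s + t) has shape L^2 M (L != M), so D-series; mu = 5 gives D_5.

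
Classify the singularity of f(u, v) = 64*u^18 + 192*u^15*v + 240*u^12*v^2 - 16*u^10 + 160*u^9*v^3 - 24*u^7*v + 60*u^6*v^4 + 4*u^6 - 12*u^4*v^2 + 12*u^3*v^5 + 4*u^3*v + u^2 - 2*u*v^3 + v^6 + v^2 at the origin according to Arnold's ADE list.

The Hessian of f at 0 is [[2, 0], [0, 2]] with rank 2, so corank 0. A Groebner basis of the Jacobian ideal J(f) in C{u,v} is {u, v}; counting standard monomials gives mu = 1. Corank 0: nondegenerate Morse point, so A_1.

A_1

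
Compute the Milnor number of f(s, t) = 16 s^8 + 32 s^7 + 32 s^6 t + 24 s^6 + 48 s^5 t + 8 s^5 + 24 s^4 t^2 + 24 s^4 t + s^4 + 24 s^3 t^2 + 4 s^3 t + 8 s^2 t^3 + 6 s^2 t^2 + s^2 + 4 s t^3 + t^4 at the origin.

The Hessian of f at 0 is [[2, 0], [0, 0]] with rank 1, so corank 1. A Groebner basis of the Jacobian ideal J(f) in C{s,t} is {t^3, s}; counting standard monomials gives mu = 3. Corank 1: A-series; mu = 3 gives A_3.

3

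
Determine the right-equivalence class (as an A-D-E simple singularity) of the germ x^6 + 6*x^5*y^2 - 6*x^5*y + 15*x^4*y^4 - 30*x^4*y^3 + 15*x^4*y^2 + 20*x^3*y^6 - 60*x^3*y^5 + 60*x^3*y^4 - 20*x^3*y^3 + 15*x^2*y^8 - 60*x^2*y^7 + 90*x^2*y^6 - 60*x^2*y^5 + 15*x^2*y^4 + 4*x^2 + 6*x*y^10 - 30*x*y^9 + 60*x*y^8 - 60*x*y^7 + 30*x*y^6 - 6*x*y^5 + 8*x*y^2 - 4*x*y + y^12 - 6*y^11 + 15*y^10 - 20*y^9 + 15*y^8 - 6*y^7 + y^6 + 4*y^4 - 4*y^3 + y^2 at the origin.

The Hessian of f at 0 has rank 1. Corank 1: A-series; mu = 5 gives A_5.

A_5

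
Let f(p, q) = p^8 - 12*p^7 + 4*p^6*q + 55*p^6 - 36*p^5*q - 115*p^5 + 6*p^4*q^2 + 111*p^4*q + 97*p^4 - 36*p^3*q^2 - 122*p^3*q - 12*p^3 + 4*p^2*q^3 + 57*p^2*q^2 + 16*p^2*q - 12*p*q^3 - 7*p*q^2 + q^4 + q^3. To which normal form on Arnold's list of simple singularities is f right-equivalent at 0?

D5

The Hessian of f at 0 is [[0, 0], [0, 0]] with rank 0, so corank 2. A Groebner basis of the Jacobian ideal J(f) in C{p,q} is {p*q^2 + 4*p*q/5 - 2*q^2/5, 8*p*q/5 + q^3 - 4*q^2/5, p^2 - 4*p*q/5 + 3*q^2/20}; counting standard monomials gives mu = 5. Corank 2; j^3 = -(2*p - q)^2*(3*p - q) has shape L^2 M (L != M), so D-series; mu = 5 gives D_5.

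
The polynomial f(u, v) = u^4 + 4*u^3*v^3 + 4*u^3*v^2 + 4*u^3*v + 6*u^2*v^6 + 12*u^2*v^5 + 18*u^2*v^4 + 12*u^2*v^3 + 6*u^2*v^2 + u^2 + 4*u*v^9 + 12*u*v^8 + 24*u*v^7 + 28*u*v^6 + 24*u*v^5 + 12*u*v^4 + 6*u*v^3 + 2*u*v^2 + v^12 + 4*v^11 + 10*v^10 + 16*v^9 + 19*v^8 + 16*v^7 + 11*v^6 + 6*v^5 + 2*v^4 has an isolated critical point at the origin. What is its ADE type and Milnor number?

Type A_3, Milnor number mu = 3.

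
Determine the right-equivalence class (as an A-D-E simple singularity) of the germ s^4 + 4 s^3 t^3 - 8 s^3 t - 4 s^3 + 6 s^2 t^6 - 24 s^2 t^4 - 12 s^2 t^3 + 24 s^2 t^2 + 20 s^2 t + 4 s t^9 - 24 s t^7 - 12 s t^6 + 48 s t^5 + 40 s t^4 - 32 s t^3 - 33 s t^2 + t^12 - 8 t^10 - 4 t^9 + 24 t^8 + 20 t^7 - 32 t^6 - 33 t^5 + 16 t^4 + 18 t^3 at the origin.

D5

The Hessian of f at 0 has rank 0. Corank 2; j^3 = -(s - 2*t)*(2*s - 3*t)^2 has shape L^2 M (L != M), so D-series; mu = 5 gives D_5.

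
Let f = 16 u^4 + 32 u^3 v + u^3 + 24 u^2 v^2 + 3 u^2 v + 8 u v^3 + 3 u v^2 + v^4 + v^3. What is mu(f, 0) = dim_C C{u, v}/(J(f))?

The Hessian of f at 0 has rank 0. Corank 2; j^3 = (u + v)^3 is a perfect cube, so E-series; the 4-jet and mu = 6 give E_6.

6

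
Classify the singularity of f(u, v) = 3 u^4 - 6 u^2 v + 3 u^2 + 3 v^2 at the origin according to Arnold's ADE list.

The Hessian of f at 0 has rank 2. Corank 0: nondegenerate Morse point, so A_1.

A_{1}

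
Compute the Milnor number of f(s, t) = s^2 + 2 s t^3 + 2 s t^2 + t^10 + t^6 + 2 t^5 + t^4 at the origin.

9

The Hessian of f at 0 has rank 1. Corank 1: A-series; mu = 9 gives A_9.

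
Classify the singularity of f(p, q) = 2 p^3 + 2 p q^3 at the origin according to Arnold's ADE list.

E_{7}

The Hessian of f at 0 has rank 0. Corank 2; j^3 = 2*p^3 is a perfect cube, so E-series; the 4-jet and mu = 7 give E_7.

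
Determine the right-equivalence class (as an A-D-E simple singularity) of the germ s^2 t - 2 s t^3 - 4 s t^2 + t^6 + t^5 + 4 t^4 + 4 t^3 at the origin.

D_{7}

The Hessian of f at 0 is [[0, 0], [0, 0]] with rank 0, so corank 2. A Groebner basis of the Jacobian ideal J(f) in C{s,t} is {s^3 + s^2 - 13*s*t^2 + 14*s*t - 32*t^2, s^2*t + s^2/6 - 25*s*t^2/6 + 11*s*t/3 - 8*t^2, -s*t + t^3 + 2*t^2}; counting standard monomials gives mu = 7. Corank 2; j^3 = t*(s - 2*t)^2 has shape L^2 M (L != M), so D-series; mu = 7 gives D_7.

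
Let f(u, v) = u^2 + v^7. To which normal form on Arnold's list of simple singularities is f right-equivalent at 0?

The Hessian of f at 0 is [[2, 0], [0, 0]] with rank 1, so corank 1. A Groebner basis of the Jacobian ideal J(f) in C{u,v} is {v^6, u}; counting standard monomials gives mu = 6. Corank 1: A-series; mu = 6 gives A_6.

A_6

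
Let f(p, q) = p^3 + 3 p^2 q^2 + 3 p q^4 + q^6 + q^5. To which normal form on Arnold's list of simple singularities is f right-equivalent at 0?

E_8

The Hessian of f at 0 is [[0, 0], [0, 0]] with rank 0, so corank 2. A Groebner basis of the Jacobian ideal J(f) in C{p,q} is {q^4, p^3, p^2/2 + p*q^2}; counting standard monomials gives mu = 8. Corank 2; j^3 = p^3 is a perfect cube, so E-series; the 5-jet and mu = 8 give E_8.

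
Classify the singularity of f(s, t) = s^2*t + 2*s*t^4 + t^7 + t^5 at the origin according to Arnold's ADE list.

D6

The Hessian of f at 0 has rank 0. Corank 2; j^3 = s^2*t has shape L^2 M (L != M), so D-series; mu = 6 gives D_6.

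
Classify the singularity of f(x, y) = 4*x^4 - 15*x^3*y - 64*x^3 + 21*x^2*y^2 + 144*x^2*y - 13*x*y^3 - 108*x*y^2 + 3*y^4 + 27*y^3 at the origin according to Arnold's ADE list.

E_{7}

The Hessian of f at 0 has rank 0. Corank 2; j^3 = -(4*x - 3*y)^3 is a perfect cube, so E-series; the 4-jet and mu = 7 give E_7.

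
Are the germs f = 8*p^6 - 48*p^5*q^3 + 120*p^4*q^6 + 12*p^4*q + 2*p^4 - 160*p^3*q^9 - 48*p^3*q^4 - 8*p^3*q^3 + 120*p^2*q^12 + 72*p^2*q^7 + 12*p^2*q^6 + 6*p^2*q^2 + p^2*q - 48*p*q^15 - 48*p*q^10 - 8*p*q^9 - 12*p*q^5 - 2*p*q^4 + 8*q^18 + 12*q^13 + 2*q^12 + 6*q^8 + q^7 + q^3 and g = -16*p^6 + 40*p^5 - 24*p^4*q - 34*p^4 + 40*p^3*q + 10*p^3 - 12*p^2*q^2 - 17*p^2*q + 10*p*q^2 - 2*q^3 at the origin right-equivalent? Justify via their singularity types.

Yes.

The Hessian of f at 0 has rank 0. Corank 2; j^3 = q*(p^2 + q^2) splits into three distinct lines over C (the quadratic factor has nonzero discriminant), so D_4. The Hessian of g at 0 has rank 0. Corank 2; j^3 = (2*p - q)*(5*p^2 - 6*p*q + 2*q^2) splits into three distinct lines over C (the quadratic factor has nonzero discriminant), so D_4. Both have type D_4, hence right-equivalent.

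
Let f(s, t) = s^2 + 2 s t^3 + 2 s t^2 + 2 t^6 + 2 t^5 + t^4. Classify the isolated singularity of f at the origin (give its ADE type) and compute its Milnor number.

Type A5, Milnor number mu = 5.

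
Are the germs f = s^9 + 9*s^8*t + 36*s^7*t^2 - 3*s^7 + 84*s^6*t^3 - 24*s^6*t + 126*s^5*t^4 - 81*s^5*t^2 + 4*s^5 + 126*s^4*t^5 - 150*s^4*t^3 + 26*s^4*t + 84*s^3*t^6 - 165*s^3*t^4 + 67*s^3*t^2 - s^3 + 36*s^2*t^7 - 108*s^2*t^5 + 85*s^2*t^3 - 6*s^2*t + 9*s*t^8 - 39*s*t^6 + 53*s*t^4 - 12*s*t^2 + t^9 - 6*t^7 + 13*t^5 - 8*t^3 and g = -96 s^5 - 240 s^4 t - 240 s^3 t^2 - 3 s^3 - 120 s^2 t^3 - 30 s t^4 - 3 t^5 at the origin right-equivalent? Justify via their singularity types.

Yes.

The Hessian of f at 0 has rank 0. Corank 2; j^3 = -(s + 2*t)^3 is a perfect cube, so E-series; the 5-jet and mu = 8 give E_8. The Hessian of g at 0 has rank 0. Corank 2; j^3 = -3*s^3 is a perfect cube, so E-series; the 5-jet and mu = 8 give E_8. Both have type E_8, hence right-equivalent.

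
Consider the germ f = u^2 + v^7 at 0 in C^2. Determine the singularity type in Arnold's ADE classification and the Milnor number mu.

Type A_{6}, Milnor number mu = 6.

The Hessian of f at 0 has rank 1. Corank 1: A-series; mu = 6 gives A_6.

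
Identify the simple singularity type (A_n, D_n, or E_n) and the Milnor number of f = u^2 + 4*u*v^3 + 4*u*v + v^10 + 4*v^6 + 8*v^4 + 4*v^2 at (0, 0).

The Hessian of f at 0 has rank 1. Corank 1: A-series; mu = 9 gives A_9.

Type A9, Milnor number mu = 9.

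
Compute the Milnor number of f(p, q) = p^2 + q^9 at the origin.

8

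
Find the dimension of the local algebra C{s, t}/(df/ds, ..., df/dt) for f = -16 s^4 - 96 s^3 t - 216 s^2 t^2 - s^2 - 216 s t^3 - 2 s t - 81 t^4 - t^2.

3

The Hessian of f at 0 has rank 1. Corank 1: A-series; mu = 3 gives A_3.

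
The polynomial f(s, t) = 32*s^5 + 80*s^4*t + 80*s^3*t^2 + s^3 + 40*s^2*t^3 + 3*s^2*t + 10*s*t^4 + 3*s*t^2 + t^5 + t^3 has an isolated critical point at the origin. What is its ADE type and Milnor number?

The Hessian of f at 0 has rank 0. Corank 2; j^3 = (s + t)^3 is a perfect cube, so E-series; the 5-jet and mu = 8 give E_8.

Type E8, Milnor number mu = 8.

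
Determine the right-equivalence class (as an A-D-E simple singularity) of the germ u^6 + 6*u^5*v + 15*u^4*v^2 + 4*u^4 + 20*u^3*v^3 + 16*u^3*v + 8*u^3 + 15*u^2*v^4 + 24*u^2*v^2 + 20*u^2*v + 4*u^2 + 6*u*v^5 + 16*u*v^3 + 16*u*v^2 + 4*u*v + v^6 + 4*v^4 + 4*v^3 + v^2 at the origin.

A_5

The Hessian of f at 0 is [[8, 4], [4, 2]] with rank 1, so corank 1. A Groebner basis of the Jacobian ideal J(f) in C{u,v} is {u*v^2 - 14*u*v - 12*u - 10*v^2 - 6*v, 20*u*v + 16*u + v^3 + 14*v^2 + 8*v, u^2 + 2*u*v + u + v^2 + v/2}; counting standard monomials gives mu = 5. Corank 1: A-series; mu = 5 gives A_5.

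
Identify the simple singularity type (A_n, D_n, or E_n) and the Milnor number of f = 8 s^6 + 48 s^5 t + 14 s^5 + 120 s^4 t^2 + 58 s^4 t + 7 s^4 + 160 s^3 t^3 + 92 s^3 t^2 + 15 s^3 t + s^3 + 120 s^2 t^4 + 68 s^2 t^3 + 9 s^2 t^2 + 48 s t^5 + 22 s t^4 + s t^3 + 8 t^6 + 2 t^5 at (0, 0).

Type E_7, Milnor number mu = 7.

The Hessian of f at 0 is [[0, 0], [0, 0]] with rank 0, so corank 2. A Groebner basis of the Jacobian ideal J(f) in C{s,t} is {-3*s^2/17 + t^4 - t^3/17, s^3, s^2*t + s^2/17 + t^3/51, 4*s^2/17 + s*t^2 + 4*t^3/51}; counting standard monomials gives mu = 7. Corank 2; j^3 = s^3 is a perfect cube, so E-series; the 4-jet and mu = 7 give E_7.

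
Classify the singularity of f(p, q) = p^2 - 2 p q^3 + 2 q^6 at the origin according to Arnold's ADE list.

The Hessian of f at 0 is [[2, 0], [0, 0]] with rank 1, so corank 1. A Groebner basis of the Jacobian ideal J(f) in C{p,q} is {p*q^2, -p + q^3, p^2}; counting standard monomials gives mu = 5. Corank 1: A-series; mu = 5 gives A_5.

A5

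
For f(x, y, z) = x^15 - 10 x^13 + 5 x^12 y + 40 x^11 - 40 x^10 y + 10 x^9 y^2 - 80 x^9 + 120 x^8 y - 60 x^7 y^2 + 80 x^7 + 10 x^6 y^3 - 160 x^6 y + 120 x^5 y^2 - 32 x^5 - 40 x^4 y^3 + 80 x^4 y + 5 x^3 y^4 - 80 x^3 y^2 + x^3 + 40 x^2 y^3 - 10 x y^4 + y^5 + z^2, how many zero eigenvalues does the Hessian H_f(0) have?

2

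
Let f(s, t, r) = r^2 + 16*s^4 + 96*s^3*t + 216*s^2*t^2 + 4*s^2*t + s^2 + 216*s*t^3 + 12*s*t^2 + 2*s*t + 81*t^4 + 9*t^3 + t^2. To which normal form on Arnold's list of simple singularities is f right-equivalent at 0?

The Hessian of f at 0 is [[2, 2, 0], [2, 2, 0], [0, 0, 2]] with rank 2, so corank 1. A Groebner basis of the Jacobian ideal J(f) in C{s,t,r} is {t^2, s + t, r}; counting standard monomials gives mu = 2. Corank 1: A-series; mu = 2 gives A_2.

A_2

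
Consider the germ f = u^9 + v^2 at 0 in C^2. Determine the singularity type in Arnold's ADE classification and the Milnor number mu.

Type A_8, Milnor number mu = 8.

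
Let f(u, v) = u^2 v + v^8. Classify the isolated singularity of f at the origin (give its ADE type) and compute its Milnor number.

Type D_{9}, Milnor number mu = 9.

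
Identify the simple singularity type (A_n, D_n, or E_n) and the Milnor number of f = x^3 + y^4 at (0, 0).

Type E_6, Milnor number mu = 6.

The Hessian of f at 0 is [[0, 0], [0, 0]] with rank 0, so corank 2. A Groebner basis of the Jacobian ideal J(f) in C{x,y} is {y^3, x^2}; counting standard monomials gives mu = 6. Corank 2; j^3 = x^3 is a perfect cube, so E-series; the 4-jet and mu = 6 give E_6.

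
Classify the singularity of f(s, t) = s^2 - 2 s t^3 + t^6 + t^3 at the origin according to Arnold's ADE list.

The Hessian of f at 0 has rank 1. Corank 1: A-series; mu = 2 gives A_2.

A_{2}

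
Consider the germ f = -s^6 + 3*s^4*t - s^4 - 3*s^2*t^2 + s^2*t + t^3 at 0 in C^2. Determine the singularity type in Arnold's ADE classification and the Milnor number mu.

Type D4, Milnor number mu = 4.

The Hessian of f at 0 is [[0, 0], [0, 0]] with rank 0, so corank 2. A Groebner basis of the Jacobian ideal J(f) in C{s,t} is {t^3, s^2 + 3*t^2, s*t}; counting standard monomials gives mu = 4. Corank 2; j^3 = t*(s^2 + t^2) splits into three distinct lines over C (the quadratic factor has nonzero discriminant), so D_4.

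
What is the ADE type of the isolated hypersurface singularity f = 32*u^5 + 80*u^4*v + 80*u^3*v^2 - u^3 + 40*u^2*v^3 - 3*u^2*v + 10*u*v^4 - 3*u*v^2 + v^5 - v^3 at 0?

E_{8}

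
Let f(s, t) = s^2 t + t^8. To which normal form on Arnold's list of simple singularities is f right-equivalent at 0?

The Hessian of f at 0 has rank 0. Corank 2; j^3 = s^2*t has shape L^2 M (L != M), so D-series; mu = 9 gives D_9.

D_9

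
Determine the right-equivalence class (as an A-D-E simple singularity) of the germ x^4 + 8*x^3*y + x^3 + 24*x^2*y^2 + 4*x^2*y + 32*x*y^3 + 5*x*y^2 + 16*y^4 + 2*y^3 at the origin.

The Hessian of f at 0 has rank 0. Corank 2; j^3 = (x + y)^2*(x + 2*y) has shape L^2 M (L != M), so D-series; mu = 5 gives D_5.

D5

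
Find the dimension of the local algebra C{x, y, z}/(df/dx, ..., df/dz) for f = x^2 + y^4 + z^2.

3

The Hessian of f at 0 has rank 2. Corank 1: A-series; mu = 3 gives A_3.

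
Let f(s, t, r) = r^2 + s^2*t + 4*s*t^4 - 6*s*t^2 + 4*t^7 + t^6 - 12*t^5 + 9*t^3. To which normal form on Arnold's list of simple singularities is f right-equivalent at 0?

D7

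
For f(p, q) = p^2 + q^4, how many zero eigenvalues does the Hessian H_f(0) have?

The Hessian at 0 is [[2, 0], [0, 0]] of rank 1; hence corank 1.

1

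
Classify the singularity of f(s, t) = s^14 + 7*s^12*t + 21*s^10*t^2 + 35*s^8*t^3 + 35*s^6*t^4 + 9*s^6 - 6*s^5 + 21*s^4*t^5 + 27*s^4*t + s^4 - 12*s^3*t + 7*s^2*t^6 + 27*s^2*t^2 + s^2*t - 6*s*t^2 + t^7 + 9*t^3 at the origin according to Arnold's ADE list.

The Hessian of f at 0 has rank 0. Corank 2; j^3 = t*(s - 3*t)^2 has shape L^2 M (L != M), so D-series; mu = 8 gives D_8.

D8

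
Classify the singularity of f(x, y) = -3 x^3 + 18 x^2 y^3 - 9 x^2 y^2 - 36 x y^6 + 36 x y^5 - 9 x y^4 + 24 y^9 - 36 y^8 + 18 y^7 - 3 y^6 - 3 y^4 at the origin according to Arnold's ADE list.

E_{6}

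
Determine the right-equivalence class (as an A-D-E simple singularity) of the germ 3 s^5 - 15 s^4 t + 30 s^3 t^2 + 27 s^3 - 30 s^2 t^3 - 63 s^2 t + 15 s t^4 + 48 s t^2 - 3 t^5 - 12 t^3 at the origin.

D_{6}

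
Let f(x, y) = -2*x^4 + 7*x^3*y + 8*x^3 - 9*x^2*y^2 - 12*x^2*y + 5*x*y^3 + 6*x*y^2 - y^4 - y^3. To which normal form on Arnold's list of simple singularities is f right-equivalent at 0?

E_{7}

The Hessian of f at 0 has rank 0. Corank 2; j^3 = (2*x - y)^3 is a perfect cube, so E-series; the 4-jet and mu = 7 give E_7.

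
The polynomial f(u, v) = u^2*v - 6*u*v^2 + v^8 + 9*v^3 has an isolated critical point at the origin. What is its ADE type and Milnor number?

The Hessian of f at 0 is [[0, 0], [0, 0]] with rank 0, so corank 2. A Groebner basis of the Jacobian ideal J(f) in C{u,v} is {u^2/8 + v^7 - 9*v^2/8, u^3 - 27*v^3, u*v - 3*v^2}; counting standard monomials gives mu = 9. Corank 2; j^3 = v*(u - 3*v)^2 has shape L^2 M (L != M), so D-series; mu = 9 gives D_9.

Type D_{9}, Milnor number mu = 9.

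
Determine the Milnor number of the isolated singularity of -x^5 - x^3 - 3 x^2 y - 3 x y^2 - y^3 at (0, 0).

The Hessian of f at 0 is [[0, 0], [0, 0]] with rank 0, so corank 2. A Groebner basis of the Jacobian ideal J(f) in C{x,y} is {y^5, x*y^3 + 3*y^4/4, x^2 + 2*x*y + y^2}; counting standard monomials gives mu = 8. Corank 2; j^3 = -(x + y)^3 is a perfect cube, so E-series; the 5-jet and mu = 8 give E_8.

8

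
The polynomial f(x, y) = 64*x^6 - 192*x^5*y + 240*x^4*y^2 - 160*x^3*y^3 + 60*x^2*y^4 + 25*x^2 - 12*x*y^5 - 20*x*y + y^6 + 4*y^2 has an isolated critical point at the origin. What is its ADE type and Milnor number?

Type A5, Milnor number mu = 5.

The Hessian of f at 0 has rank 1. Corank 1: A-series; mu = 5 gives A_5.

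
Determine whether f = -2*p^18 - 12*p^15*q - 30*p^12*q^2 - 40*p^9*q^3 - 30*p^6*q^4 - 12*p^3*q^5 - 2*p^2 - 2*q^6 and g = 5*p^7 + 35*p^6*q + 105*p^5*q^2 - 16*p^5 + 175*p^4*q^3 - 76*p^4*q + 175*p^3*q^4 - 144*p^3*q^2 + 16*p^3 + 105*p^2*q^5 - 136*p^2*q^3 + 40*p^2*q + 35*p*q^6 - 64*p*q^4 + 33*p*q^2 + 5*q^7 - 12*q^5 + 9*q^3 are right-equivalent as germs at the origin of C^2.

The Hessian of f at 0 is [[-4, 0], [0, 0]] with rank 1, so corank 1. A Groebner basis of the Jacobian ideal J(f) in C{p,q} is {q^5, p}; counting standard monomials gives mu = 5. Corank 1: A-series; mu = 5 gives A_5. The Hessian of g at 0 is [[0, 0], [0, 0]] with rank 0, so corank 2. A Groebner basis of the Jacobian ideal J(g) in C{p,q} is {7808*p^2/3 + p*q^3 + 4000*p*q + 1536*q^2, -9728*p^2/3 - 4992*p*q + q^4 - 1920*q^2, p^3 - 27*p*q^2/16 - 27*q^3/32, p^2*q + 3*p*q^2/2 + 9*q^3/16}; counting standard monomials gives mu = 8. Corank 2; j^3 = (p + q)*(4*p + 3*q)^2 has shape L^2 M (L != M), so D-series; mu = 8 gives D_8. f is A_5 but g is D_8, hence not right-equivalent.

No.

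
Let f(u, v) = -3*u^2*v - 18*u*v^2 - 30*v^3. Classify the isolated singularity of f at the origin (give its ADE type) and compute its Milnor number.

The Hessian of f at 0 has rank 0. Corank 2; j^3 = -3*v*(u^2 + 6*u*v + 10*v^2) splits into three distinct lines over C (the quadratic factor has nonzero discriminant), so D_4.

Type D_{4}, Milnor number mu = 4.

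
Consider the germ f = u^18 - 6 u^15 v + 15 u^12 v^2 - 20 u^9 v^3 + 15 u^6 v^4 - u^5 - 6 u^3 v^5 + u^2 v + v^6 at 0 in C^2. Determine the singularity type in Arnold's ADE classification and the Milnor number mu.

The Hessian of f at 0 is [[0, 0], [0, 0]] with rank 0, so corank 2. A Groebner basis of the Jacobian ideal J(f) in C{u,v} is {u^2/6 + v^5, u^3, u*v}; counting standard monomials gives mu = 7. Corank 2; j^3 = u^2*v has shape L^2 M (L != M), so D-series; mu = 7 gives D_7.

Type D_7, Milnor number mu = 7.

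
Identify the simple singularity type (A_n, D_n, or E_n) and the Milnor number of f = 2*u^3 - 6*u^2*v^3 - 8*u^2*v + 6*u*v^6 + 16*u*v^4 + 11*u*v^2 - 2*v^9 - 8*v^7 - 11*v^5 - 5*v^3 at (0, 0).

Type D_4, Milnor number mu = 4.

The Hessian of f at 0 is [[0, 0], [0, 0]] with rank 0, so corank 2. A Groebner basis of the Jacobian ideal J(f) in C{u,v} is {v^3, u^2 + v^2/2, u*v - v^2/2}; counting standard monomials gives mu = 4. Corank 2; j^3 = (u - v)*(2*u^2 - 6*u*v + 5*v^2) splits into three distinct lines over C (the quadratic factor has nonzero discriminant), so D_4.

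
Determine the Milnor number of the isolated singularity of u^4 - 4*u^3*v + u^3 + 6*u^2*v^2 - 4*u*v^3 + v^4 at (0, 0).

6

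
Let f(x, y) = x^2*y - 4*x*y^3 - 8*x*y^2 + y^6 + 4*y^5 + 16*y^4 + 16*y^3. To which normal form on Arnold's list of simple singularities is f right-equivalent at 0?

D7

The Hessian of f at 0 has rank 0. Corank 2; j^3 = y*(x - 4*y)^2 has shape L^2 M (L != M), so D-series; mu = 7 gives D_7.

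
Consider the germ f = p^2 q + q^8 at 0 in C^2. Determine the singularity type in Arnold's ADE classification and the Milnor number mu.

Type D9, Milnor number mu = 9.

The Hessian of f at 0 has rank 0. Corank 2; j^3 = p^2*q has shape L^2 M (L != M), so D-series; mu = 9 gives D_9.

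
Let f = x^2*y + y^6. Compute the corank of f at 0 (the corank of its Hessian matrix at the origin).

2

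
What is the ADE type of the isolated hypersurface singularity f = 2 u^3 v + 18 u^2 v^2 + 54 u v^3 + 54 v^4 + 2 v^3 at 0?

E_7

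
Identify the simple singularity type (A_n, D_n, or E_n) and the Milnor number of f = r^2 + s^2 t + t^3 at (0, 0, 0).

Type D_4, Milnor number mu = 4.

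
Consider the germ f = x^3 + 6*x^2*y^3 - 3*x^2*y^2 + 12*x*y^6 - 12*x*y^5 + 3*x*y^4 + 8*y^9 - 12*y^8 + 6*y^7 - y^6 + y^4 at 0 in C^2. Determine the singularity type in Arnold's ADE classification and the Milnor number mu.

Type E6, Milnor number mu = 6.

The Hessian of f at 0 is [[0, 0], [0, 0]] with rank 0, so corank 2. A Groebner basis of the Jacobian ideal J(f) in C{x,y} is {x^3, x^2*y, -x^2/2 + x*y^2, y^3}; counting standard monomials gives mu = 6. Corank 2; j^3 = x^3 is a perfect cube, so E-series; the 4-jet and mu = 6 give E_6.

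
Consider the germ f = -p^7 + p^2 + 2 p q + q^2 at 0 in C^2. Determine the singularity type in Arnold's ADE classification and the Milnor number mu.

Type A_6, Milnor number mu = 6.

The Hessian of f at 0 has rank 1. Corank 1: A-series; mu = 6 gives A_6.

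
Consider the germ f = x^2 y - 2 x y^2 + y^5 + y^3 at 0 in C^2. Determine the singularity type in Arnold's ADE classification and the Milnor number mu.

Type D_6, Milnor number mu = 6.

The Hessian of f at 0 is [[0, 0], [0, 0]] with rank 0, so corank 2. A Groebner basis of the Jacobian ideal J(f) in C{x,y} is {x^2/5 + y^4 - y^2/5, x^3 - y^3, x*y - y^2}; counting standard monomials gives mu = 6. Corank 2; j^3 = y*(x - y)^2 has shape L^2 M (L != M), so D-series; mu = 6 gives D_6.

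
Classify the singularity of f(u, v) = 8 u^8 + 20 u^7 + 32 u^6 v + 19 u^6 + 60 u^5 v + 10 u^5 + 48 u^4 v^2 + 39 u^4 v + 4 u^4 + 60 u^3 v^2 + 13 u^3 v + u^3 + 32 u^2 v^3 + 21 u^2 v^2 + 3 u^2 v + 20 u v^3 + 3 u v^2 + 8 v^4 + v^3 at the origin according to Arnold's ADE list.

The Hessian of f at 0 has rank 0. Corank 2; j^3 = (u + v)^3 is a perfect cube, so E-series; the 4-jet and mu = 7 give E_7.

E_7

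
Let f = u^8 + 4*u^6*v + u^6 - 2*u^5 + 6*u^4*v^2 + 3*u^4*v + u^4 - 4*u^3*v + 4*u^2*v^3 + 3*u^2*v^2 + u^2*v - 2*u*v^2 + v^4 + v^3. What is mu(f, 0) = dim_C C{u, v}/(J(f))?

5

The Hessian of f at 0 is [[0, 0], [0, 0]] with rank 0, so corank 2. A Groebner basis of the Jacobian ideal J(f) in C{u,v} is {u*v^2 - u*v + v^2, -u*v + v^3 + v^2, u^2 + 2*u*v - 3*v^2}; counting standard monomials gives mu = 5. Corank 2; j^3 = v*(u - v)^2 has shape L^2 M (L != M), so D-series; mu = 5 gives D_5.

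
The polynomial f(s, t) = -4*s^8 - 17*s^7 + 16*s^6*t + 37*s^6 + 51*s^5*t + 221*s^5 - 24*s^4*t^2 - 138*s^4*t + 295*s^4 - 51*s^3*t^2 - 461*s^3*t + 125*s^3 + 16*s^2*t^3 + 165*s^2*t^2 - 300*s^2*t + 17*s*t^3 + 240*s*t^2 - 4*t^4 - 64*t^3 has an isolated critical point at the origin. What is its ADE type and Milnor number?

The Hessian of f at 0 is [[0, 0], [0, 0]] with rank 0, so corank 2. A Groebner basis of the Jacobian ideal J(f) in C{s,t} is {-390625*s^2/103013 + 625000*s*t/103013 + t^4 - 125*t^3/309039 - 250000*t^2/103013, s^3 + 384900*s^2/103013 - 615840*s*t/103013 - 263508*t^3/515065 + 246336*t^2/103013, s^2*t + 962125*s^2/309039 - 1539400*s*t/309039 - 593047*t^3/927117 + 615760*t^2/309039, 601250*s^2/309039 + s*t^2 - 962000*s*t/309039 - 3707506*t^3/4635585 + 384800*t^2/309039}; counting standard monomials gives mu = 7. Corank 2; j^3 = (5*s - 4*t)^3 is a perfect cube, so E-series; the 4-jet and mu = 7 give E_7.

Type E_{7}, Milnor number mu = 7.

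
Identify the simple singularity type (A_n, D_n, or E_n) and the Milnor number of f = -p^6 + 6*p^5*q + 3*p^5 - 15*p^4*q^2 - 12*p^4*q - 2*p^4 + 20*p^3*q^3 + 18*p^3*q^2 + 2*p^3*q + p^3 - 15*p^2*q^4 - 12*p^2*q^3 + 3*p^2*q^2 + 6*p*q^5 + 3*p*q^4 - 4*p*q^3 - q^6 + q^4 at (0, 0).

Type E_6, Milnor number mu = 6.

The Hessian of f at 0 has rank 0. Corank 2; j^3 = p^3 is a perfect cube, so E-series; the 4-jet and mu = 6 give E_6.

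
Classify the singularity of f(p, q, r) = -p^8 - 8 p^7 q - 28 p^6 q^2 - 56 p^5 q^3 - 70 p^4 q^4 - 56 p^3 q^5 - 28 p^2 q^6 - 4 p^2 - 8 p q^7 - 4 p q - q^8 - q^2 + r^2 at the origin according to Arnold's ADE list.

A7

The Hessian of f at 0 has rank 2. Corank 1: A-series; mu = 7 gives A_7.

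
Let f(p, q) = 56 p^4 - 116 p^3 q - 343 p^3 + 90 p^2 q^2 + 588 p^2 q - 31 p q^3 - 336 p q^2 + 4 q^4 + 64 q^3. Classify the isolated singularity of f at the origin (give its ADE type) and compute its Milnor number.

Type E_{7}, Milnor number mu = 7.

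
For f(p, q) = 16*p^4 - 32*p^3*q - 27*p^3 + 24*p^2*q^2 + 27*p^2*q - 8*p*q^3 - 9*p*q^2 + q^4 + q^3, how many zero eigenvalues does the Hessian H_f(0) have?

2

Hessian at 0 has rank 0.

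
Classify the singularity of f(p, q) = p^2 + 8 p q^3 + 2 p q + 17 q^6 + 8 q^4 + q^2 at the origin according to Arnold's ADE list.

A_5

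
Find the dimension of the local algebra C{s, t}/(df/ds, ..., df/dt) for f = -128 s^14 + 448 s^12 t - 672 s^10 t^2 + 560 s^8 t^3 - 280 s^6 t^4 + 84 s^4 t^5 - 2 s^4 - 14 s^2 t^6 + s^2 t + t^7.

8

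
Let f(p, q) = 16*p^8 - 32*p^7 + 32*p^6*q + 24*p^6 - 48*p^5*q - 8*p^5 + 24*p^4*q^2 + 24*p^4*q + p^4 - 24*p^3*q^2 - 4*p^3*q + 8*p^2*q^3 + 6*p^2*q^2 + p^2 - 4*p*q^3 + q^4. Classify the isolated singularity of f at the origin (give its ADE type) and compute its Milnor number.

Type A_3, Milnor number mu = 3.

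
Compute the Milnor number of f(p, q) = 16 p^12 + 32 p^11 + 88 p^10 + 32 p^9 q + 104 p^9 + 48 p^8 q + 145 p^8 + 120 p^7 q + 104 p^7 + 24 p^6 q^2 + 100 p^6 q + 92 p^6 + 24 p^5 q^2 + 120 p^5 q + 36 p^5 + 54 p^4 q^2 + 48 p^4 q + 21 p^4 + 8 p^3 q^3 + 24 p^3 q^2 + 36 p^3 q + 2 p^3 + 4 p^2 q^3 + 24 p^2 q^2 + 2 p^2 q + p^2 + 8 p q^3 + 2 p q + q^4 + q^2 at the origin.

3

The Hessian of f at 0 has rank 1. Corank 1: A-series; mu = 3 gives A_3.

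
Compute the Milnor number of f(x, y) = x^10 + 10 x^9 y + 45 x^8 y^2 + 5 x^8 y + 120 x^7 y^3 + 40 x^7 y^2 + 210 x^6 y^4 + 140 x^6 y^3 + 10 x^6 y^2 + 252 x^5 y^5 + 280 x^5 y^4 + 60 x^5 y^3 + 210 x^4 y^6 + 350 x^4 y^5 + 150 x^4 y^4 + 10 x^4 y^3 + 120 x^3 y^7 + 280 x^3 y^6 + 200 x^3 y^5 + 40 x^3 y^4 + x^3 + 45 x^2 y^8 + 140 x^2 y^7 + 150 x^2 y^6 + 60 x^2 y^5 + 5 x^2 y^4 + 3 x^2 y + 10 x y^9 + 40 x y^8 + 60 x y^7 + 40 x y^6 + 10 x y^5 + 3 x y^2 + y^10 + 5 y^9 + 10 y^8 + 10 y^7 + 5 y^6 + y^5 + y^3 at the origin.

8

The Hessian of f at 0 has rank 0. Corank 2; j^3 = (x + y)^3 is a perfect cube, so E-series; the 5-jet and mu = 8 give E_8.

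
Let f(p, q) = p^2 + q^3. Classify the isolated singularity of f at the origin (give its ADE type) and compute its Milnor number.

Type A_{2}, Milnor number mu = 2.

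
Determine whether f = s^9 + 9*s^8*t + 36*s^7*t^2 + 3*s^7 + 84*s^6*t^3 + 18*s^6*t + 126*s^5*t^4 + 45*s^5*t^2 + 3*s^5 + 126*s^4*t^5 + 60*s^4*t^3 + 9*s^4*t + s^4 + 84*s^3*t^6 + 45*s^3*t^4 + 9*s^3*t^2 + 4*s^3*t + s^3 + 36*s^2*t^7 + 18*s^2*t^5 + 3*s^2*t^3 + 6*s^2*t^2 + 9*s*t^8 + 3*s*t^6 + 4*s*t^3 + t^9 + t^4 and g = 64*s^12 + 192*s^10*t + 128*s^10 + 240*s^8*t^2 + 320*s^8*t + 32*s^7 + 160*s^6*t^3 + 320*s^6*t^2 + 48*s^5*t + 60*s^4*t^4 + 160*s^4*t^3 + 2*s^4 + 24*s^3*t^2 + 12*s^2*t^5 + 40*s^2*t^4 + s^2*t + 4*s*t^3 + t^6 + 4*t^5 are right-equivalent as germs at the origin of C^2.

No.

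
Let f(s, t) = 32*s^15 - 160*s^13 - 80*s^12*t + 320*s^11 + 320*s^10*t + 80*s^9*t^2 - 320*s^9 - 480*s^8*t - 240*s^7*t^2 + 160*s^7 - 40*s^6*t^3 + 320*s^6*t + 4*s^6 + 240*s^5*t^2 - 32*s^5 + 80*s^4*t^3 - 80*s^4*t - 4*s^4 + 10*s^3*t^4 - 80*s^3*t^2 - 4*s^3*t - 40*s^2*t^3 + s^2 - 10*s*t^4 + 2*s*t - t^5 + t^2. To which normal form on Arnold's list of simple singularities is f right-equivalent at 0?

A_4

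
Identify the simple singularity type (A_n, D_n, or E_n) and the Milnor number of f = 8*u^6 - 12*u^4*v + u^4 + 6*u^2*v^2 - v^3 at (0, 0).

The Hessian of f at 0 has rank 0. Corank 2; j^3 = -v^3 is a perfect cube, so E-series; the 4-jet and mu = 6 give E_6.

Type E_{6}, Milnor number mu = 6.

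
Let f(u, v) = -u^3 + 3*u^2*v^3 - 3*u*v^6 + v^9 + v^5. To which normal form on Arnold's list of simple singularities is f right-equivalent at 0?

E8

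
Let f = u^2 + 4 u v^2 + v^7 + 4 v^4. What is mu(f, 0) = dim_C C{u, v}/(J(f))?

6

The Hessian of f at 0 has rank 1. Corank 1: A-series; mu = 6 gives A_6.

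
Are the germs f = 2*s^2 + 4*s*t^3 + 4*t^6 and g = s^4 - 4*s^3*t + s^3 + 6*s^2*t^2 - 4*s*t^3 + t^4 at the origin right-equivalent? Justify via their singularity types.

The Hessian of f at 0 is [[4, 0], [0, 0]] with rank 1, so corank 1. A Groebner basis of the Jacobian ideal J(f) in C{s,t} is {s*t^2, s + t^3, s^2}; counting standard monomials gives mu = 5. Corank 1: A-series; mu = 5 gives A_5. The Hessian of g at 0 is [[0, 0], [0, 0]] with rank 0, so corank 2. A Groebner basis of the Jacobian ideal J(g) in C{s,t} is {t^4, s*t^2 - t^3/3, s^2}; counting standard monomials gives mu = 6. Corank 2; j^3 = s^3 is a perfect cube, so E-series; the 4-jet and mu = 6 give E_6. f is A_5 but g is E_6, hence not right-equivalent.

No.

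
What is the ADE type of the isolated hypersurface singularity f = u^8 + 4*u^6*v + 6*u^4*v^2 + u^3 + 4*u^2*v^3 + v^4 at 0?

E_{6}

The Hessian of f at 0 has rank 0. Corank 2; j^3 = u^3 is a perfect cube, so E-series; the 4-jet and mu = 6 give E_6.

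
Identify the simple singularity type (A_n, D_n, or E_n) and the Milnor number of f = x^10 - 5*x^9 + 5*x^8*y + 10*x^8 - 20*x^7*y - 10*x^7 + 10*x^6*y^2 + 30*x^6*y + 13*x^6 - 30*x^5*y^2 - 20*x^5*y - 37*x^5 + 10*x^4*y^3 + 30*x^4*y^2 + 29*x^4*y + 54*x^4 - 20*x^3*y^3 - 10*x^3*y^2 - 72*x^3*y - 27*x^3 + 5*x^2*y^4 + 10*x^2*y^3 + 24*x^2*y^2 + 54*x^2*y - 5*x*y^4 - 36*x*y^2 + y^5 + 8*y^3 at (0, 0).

The Hessian of f at 0 has rank 0. Corank 2; j^3 = -(3*x - 2*y)^3 is a perfect cube, so E-series; the 5-jet and mu = 8 give E_8.

Type E8, Milnor number mu = 8.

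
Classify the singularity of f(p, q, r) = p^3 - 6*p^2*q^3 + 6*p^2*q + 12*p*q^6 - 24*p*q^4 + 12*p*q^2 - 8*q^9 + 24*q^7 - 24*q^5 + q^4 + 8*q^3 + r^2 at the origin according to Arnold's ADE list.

The Hessian of f at 0 has rank 1. Corank 2; j^3 = (p + 2*q)^3 is a perfect cube, so E-series; the 4-jet and mu = 6 give E_6.

E_6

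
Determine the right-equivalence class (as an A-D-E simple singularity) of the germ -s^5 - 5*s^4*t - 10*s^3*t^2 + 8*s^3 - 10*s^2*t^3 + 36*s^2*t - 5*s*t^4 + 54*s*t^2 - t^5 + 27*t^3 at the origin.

E_{8}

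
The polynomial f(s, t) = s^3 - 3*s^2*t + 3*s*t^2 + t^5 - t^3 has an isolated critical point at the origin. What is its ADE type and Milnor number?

Type E_{8}, Milnor number mu = 8.

The Hessian of f at 0 has rank 0. Corank 2; j^3 = (s - t)^3 is a perfect cube, so E-series; the 5-jet and mu = 8 give E_8.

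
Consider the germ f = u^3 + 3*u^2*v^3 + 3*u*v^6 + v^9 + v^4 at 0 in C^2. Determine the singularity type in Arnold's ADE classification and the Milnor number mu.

Type E_{6}, Milnor number mu = 6.

The Hessian of f at 0 is [[0, 0], [0, 0]] with rank 0, so corank 2. A Groebner basis of the Jacobian ideal J(f) in C{u,v} is {v^3, u^2}; counting standard monomials gives mu = 6. Corank 2; j^3 = u^3 is a perfect cube, so E-series; the 4-jet and mu = 6 give E_6.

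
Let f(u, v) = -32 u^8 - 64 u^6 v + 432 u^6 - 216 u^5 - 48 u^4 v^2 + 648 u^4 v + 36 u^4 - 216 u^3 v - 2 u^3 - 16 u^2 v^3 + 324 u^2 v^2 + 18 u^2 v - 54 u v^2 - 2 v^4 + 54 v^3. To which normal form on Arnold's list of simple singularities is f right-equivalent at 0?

E6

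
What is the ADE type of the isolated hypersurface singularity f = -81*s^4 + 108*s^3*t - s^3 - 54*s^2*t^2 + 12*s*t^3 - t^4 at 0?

The Hessian of f at 0 is [[0, 0], [0, 0]] with rank 0, so corank 2. A Groebner basis of the Jacobian ideal J(f) in C{s,t} is {t^4, s*t^2 - t^3/9, s^2}; counting standard monomials gives mu = 6. Corank 2; j^3 = -s^3 is a perfect cube, so E-series; the 4-jet and mu = 6 give E_6.

E_6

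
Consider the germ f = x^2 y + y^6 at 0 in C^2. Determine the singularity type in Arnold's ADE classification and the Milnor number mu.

Type D_7, Milnor number mu = 7.

The Hessian of f at 0 has rank 0. Corank 2; j^3 = x^2*y has shape L^2 M (L != M), so D-series; mu = 7 gives D_7.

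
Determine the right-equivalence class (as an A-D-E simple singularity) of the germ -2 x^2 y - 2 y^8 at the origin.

D_9

The Hessian of f at 0 has rank 0. Corank 2; j^3 = -2*x^2*y has shape L^2 M (L != M), so D-series; mu = 9 gives D_9.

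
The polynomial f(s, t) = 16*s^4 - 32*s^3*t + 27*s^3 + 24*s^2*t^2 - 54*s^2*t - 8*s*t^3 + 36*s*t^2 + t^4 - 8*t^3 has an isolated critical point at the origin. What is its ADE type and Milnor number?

Type E6, Milnor number mu = 6.

The Hessian of f at 0 has rank 0. Corank 2; j^3 = (3*s - 2*t)^3 is a perfect cube, so E-series; the 4-jet and mu = 6 give E_6.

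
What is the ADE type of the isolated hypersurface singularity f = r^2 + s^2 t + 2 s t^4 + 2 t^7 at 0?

The Hessian of f at 0 has rank 1. Corank 2; j^3 = s^2*t has shape L^2 M (L != M), so D-series; mu = 8 gives D_8.

D_8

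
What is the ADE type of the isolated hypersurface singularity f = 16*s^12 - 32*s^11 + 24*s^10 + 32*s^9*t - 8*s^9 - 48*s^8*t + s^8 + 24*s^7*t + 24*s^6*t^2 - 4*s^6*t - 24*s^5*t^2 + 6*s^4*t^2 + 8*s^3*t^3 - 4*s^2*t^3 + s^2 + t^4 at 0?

The Hessian of f at 0 has rank 1. Corank 1: A-series; mu = 3 gives A_3.

A3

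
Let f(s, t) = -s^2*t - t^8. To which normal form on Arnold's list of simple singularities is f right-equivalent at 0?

D9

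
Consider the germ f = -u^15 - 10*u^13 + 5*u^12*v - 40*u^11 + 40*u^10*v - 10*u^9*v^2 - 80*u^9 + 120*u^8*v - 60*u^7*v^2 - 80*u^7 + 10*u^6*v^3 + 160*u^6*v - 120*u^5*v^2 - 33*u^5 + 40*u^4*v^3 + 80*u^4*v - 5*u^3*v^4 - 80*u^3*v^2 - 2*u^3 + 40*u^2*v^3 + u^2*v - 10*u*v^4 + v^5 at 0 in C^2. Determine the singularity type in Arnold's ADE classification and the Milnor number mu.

The Hessian of f at 0 has rank 0. Corank 2; j^3 = -u^2*(2*u - v) has shape L^2 M (L != M), so D-series; mu = 6 gives D_6.

Type D6, Milnor number mu = 6.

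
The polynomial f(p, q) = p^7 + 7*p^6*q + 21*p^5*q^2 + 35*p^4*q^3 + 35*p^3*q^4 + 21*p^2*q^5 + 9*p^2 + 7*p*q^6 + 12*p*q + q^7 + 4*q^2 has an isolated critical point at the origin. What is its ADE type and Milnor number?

Type A6, Milnor number mu = 6.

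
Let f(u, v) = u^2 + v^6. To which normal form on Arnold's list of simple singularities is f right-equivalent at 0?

The Hessian of f at 0 has rank 1. Corank 1: A-series; mu = 5 gives A_5.

A_{5}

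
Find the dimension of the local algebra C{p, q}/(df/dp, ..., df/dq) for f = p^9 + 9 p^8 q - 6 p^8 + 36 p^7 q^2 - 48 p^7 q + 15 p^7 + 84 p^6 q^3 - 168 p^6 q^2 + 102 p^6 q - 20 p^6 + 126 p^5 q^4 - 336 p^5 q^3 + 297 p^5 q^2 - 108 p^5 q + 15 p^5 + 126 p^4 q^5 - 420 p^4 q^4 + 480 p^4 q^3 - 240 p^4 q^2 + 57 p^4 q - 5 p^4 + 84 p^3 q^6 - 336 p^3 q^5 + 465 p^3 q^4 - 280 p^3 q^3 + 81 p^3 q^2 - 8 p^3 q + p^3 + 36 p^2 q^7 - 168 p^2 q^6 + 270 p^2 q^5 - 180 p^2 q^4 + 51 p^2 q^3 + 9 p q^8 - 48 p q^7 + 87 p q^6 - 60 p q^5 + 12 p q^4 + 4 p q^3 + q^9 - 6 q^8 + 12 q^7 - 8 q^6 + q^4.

6

The Hessian of f at 0 is [[0, 0], [0, 0]] with rank 0, so corank 2. A Groebner basis of the Jacobian ideal J(f) in C{p,q} is {p^3, p^2*q, -p^2/4 + p*q^2, 3*p^2/4 + q^3}; counting standard monomials gives mu = 6. Corank 2; j^3 = p^3 is a perfect cube, so E-series; the 4-jet and mu = 6 give E_6.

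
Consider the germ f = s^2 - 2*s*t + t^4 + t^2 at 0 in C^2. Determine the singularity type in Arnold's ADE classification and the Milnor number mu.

Type A_{3}, Milnor number mu = 3.

The Hessian of f at 0 has rank 1. Corank 1: A-series; mu = 3 gives A_3.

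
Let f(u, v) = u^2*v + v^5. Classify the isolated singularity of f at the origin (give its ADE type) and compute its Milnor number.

The Hessian of f at 0 is [[0, 0], [0, 0]] with rank 0, so corank 2. A Groebner basis of the Jacobian ideal J(f) in C{u,v} is {u^2/5 + v^4, u^3, u*v}; counting standard monomials gives mu = 6. Corank 2; j^3 = u^2*v has shape L^2 M (L != M), so D-series; mu = 6 gives D_6.

Type D_6, Milnor number mu = 6.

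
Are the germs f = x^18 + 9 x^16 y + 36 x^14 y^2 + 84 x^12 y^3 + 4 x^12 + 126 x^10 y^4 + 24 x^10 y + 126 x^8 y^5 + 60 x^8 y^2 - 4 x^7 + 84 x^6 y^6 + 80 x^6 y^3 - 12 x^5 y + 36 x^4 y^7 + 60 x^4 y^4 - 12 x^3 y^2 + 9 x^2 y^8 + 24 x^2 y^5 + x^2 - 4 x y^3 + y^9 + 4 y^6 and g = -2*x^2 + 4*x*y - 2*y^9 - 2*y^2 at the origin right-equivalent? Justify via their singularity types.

Yes.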